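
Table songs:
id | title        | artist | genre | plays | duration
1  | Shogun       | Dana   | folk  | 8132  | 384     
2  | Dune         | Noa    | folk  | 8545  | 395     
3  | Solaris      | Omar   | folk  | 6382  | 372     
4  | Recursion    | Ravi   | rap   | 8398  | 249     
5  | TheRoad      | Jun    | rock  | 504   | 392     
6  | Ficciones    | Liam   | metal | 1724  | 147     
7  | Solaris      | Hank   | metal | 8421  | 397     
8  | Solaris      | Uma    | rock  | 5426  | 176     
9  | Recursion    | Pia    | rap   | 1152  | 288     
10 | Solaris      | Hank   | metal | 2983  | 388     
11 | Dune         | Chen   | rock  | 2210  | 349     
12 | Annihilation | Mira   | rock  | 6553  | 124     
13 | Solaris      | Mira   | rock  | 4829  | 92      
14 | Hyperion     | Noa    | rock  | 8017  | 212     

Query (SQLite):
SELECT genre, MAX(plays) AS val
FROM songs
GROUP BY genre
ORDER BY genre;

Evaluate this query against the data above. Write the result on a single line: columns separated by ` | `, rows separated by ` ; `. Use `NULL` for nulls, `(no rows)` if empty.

Partition songs by genre; compute MAX(plays) within each group.
  folk: ids {1, 2, 3} → MAX(plays)=8545
  metal: ids {6, 7, 10} → MAX(plays)=8421
  rap: ids {4, 9} → MAX(plays)=8398
  rock: ids {5, 8, 11, 12, 13, 14} → MAX(plays)=8017

folk | 8545 ; metal | 8421 ; rap | 8398 ; rock | 8017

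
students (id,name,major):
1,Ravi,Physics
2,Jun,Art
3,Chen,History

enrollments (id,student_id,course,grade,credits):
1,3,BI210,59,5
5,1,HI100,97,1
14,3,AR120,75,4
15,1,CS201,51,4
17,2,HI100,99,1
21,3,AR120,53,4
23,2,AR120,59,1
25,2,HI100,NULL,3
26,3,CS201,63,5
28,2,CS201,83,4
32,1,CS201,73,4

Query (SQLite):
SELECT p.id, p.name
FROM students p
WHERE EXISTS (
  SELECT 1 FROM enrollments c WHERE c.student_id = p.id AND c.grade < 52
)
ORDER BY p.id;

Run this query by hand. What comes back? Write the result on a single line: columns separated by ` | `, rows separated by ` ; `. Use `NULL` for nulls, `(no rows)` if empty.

1 | Ravi

For each students row, check whether any enrollments with matching student_id has grade < 52.
Keep rows where that is true.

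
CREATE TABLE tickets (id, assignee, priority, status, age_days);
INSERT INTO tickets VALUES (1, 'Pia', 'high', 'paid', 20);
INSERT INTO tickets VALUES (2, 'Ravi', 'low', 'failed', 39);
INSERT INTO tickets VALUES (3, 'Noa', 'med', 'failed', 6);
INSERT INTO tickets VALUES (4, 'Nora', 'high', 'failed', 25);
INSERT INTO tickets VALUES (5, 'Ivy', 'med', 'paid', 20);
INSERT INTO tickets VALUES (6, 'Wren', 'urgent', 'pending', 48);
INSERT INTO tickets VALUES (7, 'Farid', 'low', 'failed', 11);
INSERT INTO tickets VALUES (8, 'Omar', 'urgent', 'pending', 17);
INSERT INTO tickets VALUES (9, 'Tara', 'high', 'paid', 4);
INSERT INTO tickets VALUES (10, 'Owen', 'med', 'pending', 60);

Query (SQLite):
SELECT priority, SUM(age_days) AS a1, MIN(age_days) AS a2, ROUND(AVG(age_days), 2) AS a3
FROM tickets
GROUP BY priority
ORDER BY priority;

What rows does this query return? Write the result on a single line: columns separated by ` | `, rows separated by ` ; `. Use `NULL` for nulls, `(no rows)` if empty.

high | 49 | 4 | 16.33 ; low | 50 | 11 | 25 ; med | 86 | 6 | 28.67 ; urgent | 65 | 17 | 32.5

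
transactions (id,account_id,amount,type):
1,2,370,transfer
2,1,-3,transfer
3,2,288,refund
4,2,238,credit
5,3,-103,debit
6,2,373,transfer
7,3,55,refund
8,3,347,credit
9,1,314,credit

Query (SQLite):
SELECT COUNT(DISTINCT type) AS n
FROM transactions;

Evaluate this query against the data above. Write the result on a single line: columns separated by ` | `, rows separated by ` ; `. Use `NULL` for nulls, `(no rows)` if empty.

Count distinct non-NULL type values.

4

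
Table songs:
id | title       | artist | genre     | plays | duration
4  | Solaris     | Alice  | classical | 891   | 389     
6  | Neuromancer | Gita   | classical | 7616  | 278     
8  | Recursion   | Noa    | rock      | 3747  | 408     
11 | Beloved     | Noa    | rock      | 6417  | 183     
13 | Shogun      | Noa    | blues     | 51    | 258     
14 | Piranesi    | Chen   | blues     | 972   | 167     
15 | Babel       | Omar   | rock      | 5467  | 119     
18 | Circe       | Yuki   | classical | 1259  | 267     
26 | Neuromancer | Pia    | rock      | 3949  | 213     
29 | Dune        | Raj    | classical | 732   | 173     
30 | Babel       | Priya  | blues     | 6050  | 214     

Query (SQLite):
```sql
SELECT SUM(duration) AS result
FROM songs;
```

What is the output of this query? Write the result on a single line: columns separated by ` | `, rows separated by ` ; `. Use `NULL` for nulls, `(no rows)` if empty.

2669

All duration values: [389, 278, 408, 183, 258, 167, 119, 267, 213, 173, 214].
SUM of non-NULL values = 2669.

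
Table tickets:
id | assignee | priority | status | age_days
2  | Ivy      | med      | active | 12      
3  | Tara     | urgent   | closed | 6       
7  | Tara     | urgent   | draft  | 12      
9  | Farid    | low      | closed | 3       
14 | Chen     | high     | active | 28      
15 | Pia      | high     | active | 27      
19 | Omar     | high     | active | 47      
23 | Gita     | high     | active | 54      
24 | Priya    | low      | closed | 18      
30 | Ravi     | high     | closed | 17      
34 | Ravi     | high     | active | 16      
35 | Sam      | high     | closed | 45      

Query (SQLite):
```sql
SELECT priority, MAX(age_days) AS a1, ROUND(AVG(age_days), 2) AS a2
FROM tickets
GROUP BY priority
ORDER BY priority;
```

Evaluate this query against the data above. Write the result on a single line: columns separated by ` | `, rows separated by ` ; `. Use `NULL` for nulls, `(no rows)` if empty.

high | 54 | 33.43 ; low | 18 | 10.5 ; med | 12 | 12 ; urgent | 12 | 9

Group tickets by priority.
Per group compute: MAX(age_days), ROUND(AVG(age_days), 2).
  high: ids {14, 15, 19, 23, 30, 34, 35} → MAX(age_days)=54, ROUND(AVG(age_days), 2)=33.43
  low: ids {9, 24} → MAX(age_days)=18, ROUND(AVG(age_days), 2)=10.5
  med: ids {2} → MAX(age_days)=12, ROUND(AVG(age_days), 2)=12
  urgent: ids {3, 7} → MAX(age_days)=12, ROUND(AVG(age_days), 2)=9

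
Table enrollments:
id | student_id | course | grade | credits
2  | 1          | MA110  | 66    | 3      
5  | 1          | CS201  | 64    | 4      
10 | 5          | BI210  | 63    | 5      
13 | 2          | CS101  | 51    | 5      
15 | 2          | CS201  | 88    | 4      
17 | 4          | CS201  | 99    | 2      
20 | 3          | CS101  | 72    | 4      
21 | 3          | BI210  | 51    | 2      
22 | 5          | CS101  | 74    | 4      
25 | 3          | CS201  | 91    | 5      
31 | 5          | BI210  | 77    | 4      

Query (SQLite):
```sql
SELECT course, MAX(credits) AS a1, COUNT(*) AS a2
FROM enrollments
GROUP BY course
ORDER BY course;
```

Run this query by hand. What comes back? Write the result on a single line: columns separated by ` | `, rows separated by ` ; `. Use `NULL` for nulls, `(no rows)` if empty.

Group enrollments by course.
Per group compute: MAX(credits), COUNT(*).
  BI210: ids {10, 21, 31} → MAX(credits)=5, COUNT(*)=3
  CS101: ids {13, 20, 22} → MAX(credits)=5, COUNT(*)=3
  CS201: ids {5, 15, 17, 25} → MAX(credits)=5, COUNT(*)=4
  MA110: ids {2} → MAX(credits)=3, COUNT(*)=1

BI210 | 5 | 3 ; CS101 | 5 | 3 ; CS201 | 5 | 4 ; MA110 | 3 | 1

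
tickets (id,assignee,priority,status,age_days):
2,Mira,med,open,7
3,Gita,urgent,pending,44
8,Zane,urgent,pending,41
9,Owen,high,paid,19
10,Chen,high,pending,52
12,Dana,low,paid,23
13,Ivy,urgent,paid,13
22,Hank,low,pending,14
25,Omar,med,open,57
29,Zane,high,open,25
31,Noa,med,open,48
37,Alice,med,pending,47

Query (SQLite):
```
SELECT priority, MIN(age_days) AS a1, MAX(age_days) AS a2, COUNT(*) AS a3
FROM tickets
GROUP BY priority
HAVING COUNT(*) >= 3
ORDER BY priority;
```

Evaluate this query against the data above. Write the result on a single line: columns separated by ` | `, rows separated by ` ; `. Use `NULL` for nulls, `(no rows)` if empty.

Group tickets by priority.
Per group compute: MIN(age_days), MAX(age_days), COUNT(*).
HAVING: drop groups with fewer than 3 rows.
  high: ids {9, 10, 29} → MIN(age_days)=19, MAX(age_days)=52, COUNT(*)=3
  low: ids {12, 22} → MIN(age_days)=14, MAX(age_days)=23, COUNT(*)=2
  med: ids {2, 25, 31, 37} → MIN(age_days)=7, MAX(age_days)=57, COUNT(*)=4
  urgent: ids {3, 8, 13} → MIN(age_days)=13, MAX(age_days)=44, COUNT(*)=3

high | 19 | 52 | 3 ; med | 7 | 57 | 4 ; urgent | 13 | 44 | 3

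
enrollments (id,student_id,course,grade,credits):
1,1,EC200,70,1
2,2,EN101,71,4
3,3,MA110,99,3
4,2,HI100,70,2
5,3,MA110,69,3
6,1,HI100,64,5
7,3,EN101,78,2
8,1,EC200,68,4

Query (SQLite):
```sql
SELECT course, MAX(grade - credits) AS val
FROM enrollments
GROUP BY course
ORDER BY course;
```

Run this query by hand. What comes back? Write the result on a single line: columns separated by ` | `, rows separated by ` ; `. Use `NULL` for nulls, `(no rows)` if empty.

EC200 | 69 ; EN101 | 76 ; HI100 | 68 ; MA110 | 96

For each row compute grade - credits.
Group by course; take MAX of the expression per group.
  EC200: ids {1, 8} → MAX(grade - credits)=69
  EN101: ids {2, 7} → MAX(grade - credits)=76
  HI100: ids {4, 6} → MAX(grade - credits)=68
  MA110: ids {3, 5} → MAX(grade - credits)=96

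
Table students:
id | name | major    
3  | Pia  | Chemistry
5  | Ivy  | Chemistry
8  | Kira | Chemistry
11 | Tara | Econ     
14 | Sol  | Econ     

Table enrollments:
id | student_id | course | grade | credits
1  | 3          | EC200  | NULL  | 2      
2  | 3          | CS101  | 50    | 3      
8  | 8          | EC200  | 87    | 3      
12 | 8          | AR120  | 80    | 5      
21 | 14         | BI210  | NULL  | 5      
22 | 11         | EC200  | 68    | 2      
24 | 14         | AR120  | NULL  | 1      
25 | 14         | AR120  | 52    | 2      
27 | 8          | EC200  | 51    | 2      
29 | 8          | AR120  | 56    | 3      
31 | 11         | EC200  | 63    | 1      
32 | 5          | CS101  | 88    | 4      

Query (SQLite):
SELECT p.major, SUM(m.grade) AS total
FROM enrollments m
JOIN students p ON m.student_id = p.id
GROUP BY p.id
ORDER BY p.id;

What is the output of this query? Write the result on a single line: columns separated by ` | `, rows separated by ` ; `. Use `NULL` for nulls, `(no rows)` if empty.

Chemistry | 50 ; Chemistry | 88 ; Chemistry | 274 ; Econ | 131 ; Econ | 52

Join each enrollments row to its students via student_id.
Group joined rows by students.id; compute SUM(m.grade) per group.
  3: ids {1, 2} → SUM(m.grade)=50
  5: ids {32} → SUM(m.grade)=88
  8: ids {8, 12, 27, 29} → SUM(m.grade)=274
  11: ids {22, 31} → SUM(m.grade)=131
  14: ids {21, 24, 25} → SUM(m.grade)=52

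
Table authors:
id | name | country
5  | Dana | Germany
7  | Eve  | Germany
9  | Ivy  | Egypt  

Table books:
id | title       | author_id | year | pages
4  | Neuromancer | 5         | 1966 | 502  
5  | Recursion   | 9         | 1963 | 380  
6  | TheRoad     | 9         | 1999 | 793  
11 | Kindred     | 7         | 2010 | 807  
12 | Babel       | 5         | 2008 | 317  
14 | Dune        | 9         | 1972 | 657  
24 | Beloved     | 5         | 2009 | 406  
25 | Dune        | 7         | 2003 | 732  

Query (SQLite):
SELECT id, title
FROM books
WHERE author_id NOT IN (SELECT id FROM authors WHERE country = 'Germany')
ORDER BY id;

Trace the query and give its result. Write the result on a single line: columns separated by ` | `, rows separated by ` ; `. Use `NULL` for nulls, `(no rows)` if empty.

Inner query: authors.id where country = 'Germany'.
Outer: keep books rows whose author_id is not in that set.
Inner query → {5, 7}

5 | Recursion ; 6 | TheRoad ; 14 | Dune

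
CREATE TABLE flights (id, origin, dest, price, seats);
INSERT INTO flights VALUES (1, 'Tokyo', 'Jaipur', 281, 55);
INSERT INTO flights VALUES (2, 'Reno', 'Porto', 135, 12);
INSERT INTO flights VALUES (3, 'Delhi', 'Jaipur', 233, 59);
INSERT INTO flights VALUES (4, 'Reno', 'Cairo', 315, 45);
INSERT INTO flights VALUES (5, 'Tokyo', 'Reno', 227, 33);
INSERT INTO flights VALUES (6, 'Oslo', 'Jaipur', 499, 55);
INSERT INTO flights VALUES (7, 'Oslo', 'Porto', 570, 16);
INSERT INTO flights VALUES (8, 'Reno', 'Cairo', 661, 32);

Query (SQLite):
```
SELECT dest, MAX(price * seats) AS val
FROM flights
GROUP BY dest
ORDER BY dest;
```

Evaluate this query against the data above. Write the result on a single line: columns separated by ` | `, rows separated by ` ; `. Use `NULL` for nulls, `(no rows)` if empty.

For each row compute price * seats.
Group by dest; take MAX of the expression per group.
  Cairo: ids {4, 8} → MAX(price * seats)=21152
  Jaipur: ids {1, 3, 6} → MAX(price * seats)=27445
  Porto: ids {2, 7} → MAX(price * seats)=9120
  Reno: ids {5} → MAX(price * seats)=7491

Cairo | 21152 ; Jaipur | 27445 ; Porto | 9120 ; Reno | 7491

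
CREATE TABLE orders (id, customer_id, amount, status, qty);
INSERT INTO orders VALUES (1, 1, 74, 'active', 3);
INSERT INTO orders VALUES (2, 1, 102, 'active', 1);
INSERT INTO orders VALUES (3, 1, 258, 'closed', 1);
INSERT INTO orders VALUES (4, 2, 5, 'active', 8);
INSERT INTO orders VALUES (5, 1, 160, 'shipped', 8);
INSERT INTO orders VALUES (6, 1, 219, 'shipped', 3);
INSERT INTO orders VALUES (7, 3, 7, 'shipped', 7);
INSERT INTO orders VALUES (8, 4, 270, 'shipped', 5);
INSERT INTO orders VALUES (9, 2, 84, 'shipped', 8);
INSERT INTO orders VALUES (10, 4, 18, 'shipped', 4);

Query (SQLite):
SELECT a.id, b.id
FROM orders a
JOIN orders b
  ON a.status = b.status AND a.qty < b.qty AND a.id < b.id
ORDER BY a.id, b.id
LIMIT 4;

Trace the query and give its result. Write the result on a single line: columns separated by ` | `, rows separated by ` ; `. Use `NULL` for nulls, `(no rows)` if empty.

1 | 4 ; 2 | 4 ; 6 | 7 ; 6 | 8

Pairs (a,b) with same status, a.qty < b.qty, a.id < b.id.
status groups: active:{1,2,4} closed:{3} shipped:{5,6,7,8,9,10}
Ordered by (a.id, b.id); first 4.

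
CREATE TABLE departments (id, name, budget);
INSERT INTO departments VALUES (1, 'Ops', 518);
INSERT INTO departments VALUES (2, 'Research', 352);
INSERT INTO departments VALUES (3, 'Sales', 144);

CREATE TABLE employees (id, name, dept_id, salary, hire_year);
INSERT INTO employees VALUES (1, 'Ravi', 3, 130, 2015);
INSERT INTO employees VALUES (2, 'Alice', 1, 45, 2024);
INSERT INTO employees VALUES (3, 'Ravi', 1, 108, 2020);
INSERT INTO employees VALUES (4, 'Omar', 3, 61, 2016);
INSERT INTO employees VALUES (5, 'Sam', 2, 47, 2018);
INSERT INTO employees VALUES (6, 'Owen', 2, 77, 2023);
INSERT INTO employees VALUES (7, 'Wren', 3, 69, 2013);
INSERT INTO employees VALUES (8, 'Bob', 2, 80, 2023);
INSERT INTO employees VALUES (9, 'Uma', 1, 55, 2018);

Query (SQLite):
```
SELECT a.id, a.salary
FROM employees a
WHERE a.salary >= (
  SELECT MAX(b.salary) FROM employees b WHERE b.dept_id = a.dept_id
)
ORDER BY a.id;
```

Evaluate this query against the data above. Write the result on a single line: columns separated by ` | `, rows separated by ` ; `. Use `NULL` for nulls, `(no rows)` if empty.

1 | 130 ; 3 | 108 ; 8 | 80

For each employees row a, compute MAX(salary) over rows sharing a.dept_id.
Keep row a if a.salary >= that per-group MAX.
  dept_id=1: MAX(salary) = 108
  dept_id=2: MAX(salary) = 80
  dept_id=3: MAX(salary) = 130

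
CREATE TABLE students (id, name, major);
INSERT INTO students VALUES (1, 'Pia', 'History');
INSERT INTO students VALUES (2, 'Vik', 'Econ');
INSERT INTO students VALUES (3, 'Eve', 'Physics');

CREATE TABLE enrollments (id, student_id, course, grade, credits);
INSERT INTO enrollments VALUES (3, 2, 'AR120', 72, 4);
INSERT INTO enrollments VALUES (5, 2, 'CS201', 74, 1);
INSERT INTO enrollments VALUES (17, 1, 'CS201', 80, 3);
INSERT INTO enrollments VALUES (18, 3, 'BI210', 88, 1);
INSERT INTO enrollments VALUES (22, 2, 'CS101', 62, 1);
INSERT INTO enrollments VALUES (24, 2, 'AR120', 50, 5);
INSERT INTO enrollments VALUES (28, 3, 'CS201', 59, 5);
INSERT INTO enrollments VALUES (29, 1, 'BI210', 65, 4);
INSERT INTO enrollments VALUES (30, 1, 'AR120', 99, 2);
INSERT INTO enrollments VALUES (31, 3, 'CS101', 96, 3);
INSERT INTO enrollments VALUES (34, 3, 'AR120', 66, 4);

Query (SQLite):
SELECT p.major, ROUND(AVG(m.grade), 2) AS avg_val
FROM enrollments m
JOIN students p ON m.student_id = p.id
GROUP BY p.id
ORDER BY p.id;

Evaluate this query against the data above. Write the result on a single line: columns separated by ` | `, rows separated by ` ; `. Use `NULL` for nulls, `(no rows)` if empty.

Join each enrollments row to its students via student_id.
Group joined rows by students.id; compute ROUND(AVG(m.grade), 2) per group.
  1: ids {17, 29, 30} → ROUND(AVG(m.grade), 2)=81.33
  2: ids {3, 5, 22, 24} → ROUND(AVG(m.grade), 2)=64.5
  3: ids {18, 28, 31, 34} → ROUND(AVG(m.grade), 2)=77.25

History | 81.33 ; Econ | 64.5 ; Physics | 77.25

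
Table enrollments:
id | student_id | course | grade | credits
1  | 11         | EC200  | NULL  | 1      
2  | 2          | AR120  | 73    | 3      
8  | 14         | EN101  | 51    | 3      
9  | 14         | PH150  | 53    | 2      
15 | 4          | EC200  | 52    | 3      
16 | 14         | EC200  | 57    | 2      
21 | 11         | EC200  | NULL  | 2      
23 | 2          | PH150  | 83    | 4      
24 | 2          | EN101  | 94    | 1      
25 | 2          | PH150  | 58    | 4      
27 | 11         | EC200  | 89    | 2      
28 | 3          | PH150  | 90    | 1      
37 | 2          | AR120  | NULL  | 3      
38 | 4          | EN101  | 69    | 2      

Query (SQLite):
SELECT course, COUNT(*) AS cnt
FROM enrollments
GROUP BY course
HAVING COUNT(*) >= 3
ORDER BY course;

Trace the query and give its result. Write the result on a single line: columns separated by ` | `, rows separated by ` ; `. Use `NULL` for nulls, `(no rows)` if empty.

Partition enrollments by course; compute COUNT(*) within each group.
HAVING: keep groups with count ≥ 3.
  AR120: ids {2, 37} → COUNT(*)=2
  EC200: ids {1, 15, 16, 21, 27} → COUNT(*)=5
  EN101: ids {8, 24, 38} → COUNT(*)=3
  PH150: ids {9, 23, 25, 28} → COUNT(*)=4

EC200 | 5 ; EN101 | 3 ; PH150 | 4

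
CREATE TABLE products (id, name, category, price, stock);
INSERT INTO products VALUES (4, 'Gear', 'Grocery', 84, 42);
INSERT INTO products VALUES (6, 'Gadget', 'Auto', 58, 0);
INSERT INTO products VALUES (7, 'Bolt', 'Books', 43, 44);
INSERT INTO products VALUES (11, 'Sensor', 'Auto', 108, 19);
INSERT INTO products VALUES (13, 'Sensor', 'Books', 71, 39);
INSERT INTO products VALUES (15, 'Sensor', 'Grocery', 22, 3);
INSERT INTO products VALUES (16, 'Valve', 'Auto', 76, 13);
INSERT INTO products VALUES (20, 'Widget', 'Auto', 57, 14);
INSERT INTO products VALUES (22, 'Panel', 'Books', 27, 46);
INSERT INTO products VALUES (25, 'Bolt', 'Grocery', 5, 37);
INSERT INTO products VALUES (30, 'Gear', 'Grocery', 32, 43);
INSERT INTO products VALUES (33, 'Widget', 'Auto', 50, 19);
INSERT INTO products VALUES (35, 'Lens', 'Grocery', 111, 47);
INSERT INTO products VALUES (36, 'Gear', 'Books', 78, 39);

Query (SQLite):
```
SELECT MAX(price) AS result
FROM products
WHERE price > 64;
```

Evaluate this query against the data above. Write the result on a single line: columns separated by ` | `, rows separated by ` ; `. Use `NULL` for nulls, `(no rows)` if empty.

Rows where price > 64 → price values: [84, 108, 71, 76, 111, 78].
MAX of non-NULL values = 111.

111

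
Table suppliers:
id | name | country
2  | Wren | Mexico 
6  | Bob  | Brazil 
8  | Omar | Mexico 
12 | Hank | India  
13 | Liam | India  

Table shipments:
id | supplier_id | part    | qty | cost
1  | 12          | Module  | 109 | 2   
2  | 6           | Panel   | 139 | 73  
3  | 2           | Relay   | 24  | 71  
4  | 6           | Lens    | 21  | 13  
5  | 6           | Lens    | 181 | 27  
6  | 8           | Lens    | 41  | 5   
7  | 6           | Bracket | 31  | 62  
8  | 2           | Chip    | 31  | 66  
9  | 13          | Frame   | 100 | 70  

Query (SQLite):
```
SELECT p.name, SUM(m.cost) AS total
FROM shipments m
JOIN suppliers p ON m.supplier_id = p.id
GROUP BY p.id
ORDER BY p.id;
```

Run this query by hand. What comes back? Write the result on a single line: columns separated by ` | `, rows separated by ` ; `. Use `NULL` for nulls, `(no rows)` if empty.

Join each shipments row to its suppliers via supplier_id.
Group joined rows by suppliers.id; compute SUM(m.cost) per group.
  2: ids {3, 8} → SUM(m.cost)=137
  6: ids {2, 4, 5, 7} → SUM(m.cost)=175
  8: ids {6} → SUM(m.cost)=5
  12: ids {1} → SUM(m.cost)=2
  13: ids {9} → SUM(m.cost)=70

Wren | 137 ; Bob | 175 ; Omar | 5 ; Hank | 2 ; Liam | 70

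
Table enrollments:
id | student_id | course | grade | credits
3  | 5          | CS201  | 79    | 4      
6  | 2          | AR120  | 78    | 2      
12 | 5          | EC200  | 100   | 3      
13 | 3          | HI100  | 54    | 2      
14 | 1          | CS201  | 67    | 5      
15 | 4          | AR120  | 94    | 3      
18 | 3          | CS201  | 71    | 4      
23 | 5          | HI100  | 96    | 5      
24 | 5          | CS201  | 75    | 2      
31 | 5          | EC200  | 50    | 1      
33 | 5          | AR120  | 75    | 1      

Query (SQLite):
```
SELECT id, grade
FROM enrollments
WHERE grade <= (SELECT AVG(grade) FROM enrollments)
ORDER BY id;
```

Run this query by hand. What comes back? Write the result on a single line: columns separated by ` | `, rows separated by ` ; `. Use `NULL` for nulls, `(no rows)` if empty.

Scalar subquery: AVG(grade) over all enrollments rows = 76.272727 (≈; comparison uses full precision).
Keep rows where grade <= that value.

13 | 54 ; 14 | 67 ; 18 | 71 ; 24 | 75 ; 31 | 50 ; 33 | 75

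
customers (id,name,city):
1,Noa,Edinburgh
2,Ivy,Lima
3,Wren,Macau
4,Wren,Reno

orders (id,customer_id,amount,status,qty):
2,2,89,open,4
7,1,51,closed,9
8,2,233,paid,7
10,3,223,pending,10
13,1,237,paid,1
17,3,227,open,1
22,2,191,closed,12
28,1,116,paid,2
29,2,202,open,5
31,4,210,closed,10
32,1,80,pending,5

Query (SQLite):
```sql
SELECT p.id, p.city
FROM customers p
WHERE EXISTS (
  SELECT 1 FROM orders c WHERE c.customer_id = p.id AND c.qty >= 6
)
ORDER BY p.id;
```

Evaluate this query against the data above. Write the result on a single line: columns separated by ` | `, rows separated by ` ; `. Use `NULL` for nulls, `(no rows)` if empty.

For each customers row, check whether any orders with matching customer_id has qty >= 6.
Keep rows where that is true.

1 | Edinburgh ; 2 | Lima ; 3 | Macau ; 4 | Reno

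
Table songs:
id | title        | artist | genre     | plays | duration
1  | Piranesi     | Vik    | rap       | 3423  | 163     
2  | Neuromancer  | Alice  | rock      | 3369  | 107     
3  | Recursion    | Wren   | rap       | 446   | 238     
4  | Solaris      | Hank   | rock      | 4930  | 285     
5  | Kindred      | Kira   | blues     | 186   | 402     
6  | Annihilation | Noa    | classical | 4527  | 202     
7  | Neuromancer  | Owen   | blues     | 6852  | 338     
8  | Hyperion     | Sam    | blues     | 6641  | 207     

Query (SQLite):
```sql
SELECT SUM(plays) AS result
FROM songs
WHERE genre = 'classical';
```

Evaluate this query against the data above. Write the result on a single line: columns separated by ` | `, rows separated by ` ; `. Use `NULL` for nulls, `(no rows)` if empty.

4527

Rows where genre='classical' → plays values: [4527].
SUM of non-NULL values = 4527.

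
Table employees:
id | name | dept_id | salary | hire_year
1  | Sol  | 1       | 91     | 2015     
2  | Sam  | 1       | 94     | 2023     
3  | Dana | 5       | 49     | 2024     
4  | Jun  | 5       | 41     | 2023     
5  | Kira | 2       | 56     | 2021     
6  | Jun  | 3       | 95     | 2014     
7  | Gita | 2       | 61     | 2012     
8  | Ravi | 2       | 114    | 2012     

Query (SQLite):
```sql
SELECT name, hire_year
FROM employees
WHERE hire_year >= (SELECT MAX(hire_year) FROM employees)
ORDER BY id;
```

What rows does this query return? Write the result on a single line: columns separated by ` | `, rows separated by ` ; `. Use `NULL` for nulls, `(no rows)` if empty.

Scalar subquery: MAX(hire_year) over all employees rows = 2024.
Keep rows where hire_year >= that value.

Dana | 2024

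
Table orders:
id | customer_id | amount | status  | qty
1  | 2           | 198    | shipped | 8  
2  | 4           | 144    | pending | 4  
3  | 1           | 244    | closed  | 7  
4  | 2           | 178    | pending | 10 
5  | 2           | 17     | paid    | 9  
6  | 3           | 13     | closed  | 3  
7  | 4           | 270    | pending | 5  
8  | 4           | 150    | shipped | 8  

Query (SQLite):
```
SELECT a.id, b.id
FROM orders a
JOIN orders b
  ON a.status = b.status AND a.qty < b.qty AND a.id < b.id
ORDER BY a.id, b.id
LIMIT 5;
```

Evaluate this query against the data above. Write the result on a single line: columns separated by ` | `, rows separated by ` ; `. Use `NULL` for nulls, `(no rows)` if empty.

2 | 4 ; 2 | 7

Pairs (a,b) with same status, a.qty < b.qty, a.id < b.id.
status groups: closed:{3,6} paid:{5} pending:{2,4,7} shipped:{1,8}
Ordered by (a.id, b.id); first 5.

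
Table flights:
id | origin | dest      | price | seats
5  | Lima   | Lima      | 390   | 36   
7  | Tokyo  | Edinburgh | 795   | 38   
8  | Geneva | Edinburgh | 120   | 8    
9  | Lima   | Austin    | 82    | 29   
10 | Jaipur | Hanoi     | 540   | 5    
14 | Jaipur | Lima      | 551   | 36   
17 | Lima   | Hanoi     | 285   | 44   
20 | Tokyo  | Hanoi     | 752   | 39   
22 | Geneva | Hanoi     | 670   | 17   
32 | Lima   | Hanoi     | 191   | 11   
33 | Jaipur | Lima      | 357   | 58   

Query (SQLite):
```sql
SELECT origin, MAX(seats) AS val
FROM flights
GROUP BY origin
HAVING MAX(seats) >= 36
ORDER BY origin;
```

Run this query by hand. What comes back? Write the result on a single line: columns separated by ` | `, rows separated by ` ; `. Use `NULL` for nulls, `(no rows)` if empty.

Partition flights by origin; compute MAX(seats) within each group.
HAVING: keep groups where MAX(seats) >= 36.
  Geneva: ids {8, 22} → MAX(seats)=17
  Jaipur: ids {10, 14, 33} → MAX(seats)=58
  Lima: ids {5, 9, 17, 32} → MAX(seats)=44
  Tokyo: ids {7, 20} → MAX(seats)=39

Jaipur | 58 ; Lima | 44 ; Tokyo | 39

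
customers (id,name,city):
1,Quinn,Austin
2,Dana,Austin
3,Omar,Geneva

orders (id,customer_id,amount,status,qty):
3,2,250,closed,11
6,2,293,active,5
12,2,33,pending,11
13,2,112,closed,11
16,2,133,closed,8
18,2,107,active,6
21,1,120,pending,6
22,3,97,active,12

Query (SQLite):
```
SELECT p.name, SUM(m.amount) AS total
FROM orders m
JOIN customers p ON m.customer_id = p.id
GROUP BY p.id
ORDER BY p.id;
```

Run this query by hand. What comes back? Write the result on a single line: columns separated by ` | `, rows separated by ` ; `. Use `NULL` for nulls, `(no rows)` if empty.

Join each orders row to its customers via customer_id.
Group joined rows by customers.id; compute SUM(m.amount) per group.
  1: ids {21} → SUM(m.amount)=120
  2: ids {3, 6, 12, 13, 16, 18} → SUM(m.amount)=928
  3: ids {22} → SUM(m.amount)=97

Quinn | 120 ; Dana | 928 ; Omar | 97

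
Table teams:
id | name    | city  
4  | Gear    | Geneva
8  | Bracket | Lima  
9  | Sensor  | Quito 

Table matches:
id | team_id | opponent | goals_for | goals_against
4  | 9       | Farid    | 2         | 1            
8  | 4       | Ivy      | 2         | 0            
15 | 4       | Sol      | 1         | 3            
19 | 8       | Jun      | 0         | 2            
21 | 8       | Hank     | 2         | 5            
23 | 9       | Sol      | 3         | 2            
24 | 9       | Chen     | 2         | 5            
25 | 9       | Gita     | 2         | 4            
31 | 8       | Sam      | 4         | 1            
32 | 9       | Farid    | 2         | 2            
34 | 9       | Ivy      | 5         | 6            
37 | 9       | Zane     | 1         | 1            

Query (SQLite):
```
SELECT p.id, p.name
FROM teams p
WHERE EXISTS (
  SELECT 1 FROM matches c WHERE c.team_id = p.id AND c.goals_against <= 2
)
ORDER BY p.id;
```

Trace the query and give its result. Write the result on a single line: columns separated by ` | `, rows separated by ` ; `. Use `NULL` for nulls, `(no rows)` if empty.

4 | Gear ; 8 | Bracket ; 9 | Sensor

For each teams row, check whether any matches with matching team_id has goals_against <= 2.
Keep rows where that is true.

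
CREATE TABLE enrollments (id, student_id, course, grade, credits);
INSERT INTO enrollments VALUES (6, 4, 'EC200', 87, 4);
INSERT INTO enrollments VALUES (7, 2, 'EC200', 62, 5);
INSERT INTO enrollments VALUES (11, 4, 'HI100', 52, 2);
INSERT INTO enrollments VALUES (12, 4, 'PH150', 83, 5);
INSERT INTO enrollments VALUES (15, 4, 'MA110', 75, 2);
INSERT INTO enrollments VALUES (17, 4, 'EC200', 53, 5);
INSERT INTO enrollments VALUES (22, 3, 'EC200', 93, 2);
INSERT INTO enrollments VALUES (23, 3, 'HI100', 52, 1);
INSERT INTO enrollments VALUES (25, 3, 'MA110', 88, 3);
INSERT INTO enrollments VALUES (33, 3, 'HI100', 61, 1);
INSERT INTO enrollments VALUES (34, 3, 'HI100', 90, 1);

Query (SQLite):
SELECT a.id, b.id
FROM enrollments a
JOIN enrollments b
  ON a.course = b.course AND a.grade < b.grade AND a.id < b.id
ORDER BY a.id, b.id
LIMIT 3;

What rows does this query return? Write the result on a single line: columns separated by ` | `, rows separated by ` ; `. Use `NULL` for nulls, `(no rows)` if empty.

6 | 22 ; 7 | 22 ; 11 | 33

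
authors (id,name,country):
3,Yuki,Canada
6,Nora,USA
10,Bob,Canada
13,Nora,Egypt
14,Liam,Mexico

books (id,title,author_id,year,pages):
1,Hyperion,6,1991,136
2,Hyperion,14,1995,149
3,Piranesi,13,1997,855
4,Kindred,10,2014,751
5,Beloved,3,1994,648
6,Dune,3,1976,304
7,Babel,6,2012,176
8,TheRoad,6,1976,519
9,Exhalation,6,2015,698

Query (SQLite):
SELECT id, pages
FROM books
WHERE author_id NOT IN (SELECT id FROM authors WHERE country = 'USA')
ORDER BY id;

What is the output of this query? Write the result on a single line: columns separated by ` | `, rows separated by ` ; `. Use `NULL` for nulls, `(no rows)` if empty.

2 | 149 ; 3 | 855 ; 4 | 751 ; 5 | 648 ; 6 | 304

Inner query: authors.id where country = 'USA'.
Outer: keep books rows whose author_id is not in that set.
Inner query → {6}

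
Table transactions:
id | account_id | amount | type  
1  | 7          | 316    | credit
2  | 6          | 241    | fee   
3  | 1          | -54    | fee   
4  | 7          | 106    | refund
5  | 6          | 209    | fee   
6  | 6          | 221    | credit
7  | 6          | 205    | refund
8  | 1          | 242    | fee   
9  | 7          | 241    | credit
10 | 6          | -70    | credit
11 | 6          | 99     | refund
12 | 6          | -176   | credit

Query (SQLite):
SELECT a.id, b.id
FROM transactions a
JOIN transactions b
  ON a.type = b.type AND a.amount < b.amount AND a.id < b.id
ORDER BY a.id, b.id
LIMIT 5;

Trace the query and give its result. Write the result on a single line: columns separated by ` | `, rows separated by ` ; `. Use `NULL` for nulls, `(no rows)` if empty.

2 | 8 ; 3 | 5 ; 3 | 8 ; 4 | 7 ; 5 | 8

Pairs (a,b) with same type, a.amount < b.amount, a.id < b.id.
type groups: credit:{1,6,9,10,12} fee:{2,3,5,8} refund:{4,7,11}
Ordered by (a.id, b.id); first 5.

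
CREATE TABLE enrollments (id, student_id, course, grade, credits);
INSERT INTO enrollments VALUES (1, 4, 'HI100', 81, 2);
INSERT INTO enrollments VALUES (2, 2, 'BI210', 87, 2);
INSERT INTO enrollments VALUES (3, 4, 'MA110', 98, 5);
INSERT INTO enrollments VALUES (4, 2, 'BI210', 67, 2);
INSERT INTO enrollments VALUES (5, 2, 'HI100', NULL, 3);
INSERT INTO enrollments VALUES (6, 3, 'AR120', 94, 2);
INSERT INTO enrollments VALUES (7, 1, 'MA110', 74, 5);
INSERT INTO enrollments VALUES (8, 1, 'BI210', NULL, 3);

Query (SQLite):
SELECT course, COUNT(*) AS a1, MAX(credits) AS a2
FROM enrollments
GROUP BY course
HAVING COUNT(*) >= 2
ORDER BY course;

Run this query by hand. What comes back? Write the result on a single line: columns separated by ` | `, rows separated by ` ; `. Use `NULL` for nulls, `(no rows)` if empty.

Group enrollments by course.
Per group compute: COUNT(*), MAX(credits).
HAVING: drop groups with fewer than 2 rows.
  AR120: ids {6} → COUNT(*)=1, MAX(credits)=2
  BI210: ids {2, 4, 8} → COUNT(*)=3, MAX(credits)=3
  HI100: ids {1, 5} → COUNT(*)=2, MAX(credits)=3
  MA110: ids {3, 7} → COUNT(*)=2, MAX(credits)=5

BI210 | 3 | 3 ; HI100 | 2 | 3 ; MA110 | 2 | 5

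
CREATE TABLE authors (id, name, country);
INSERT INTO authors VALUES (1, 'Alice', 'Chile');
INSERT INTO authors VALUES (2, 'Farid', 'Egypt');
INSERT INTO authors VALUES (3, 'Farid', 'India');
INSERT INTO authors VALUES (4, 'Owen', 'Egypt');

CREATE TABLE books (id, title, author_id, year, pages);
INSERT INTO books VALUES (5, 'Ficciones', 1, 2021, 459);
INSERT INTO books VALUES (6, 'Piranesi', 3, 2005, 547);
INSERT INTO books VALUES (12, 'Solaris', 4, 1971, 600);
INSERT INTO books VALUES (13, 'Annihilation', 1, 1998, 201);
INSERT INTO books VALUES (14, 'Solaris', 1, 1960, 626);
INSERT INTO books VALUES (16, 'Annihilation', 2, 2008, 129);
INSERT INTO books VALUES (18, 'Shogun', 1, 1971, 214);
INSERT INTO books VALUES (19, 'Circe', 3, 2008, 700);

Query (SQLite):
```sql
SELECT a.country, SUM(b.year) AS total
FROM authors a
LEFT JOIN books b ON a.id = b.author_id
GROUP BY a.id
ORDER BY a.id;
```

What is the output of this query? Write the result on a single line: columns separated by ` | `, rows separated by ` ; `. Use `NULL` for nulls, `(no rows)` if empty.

Chile | 7950 ; Egypt | 2008 ; India | 4013 ; Egypt | 1971

LEFT JOIN keeps every authors row; unmatched ones get NULL for books columns.
Group by authors.id and compute SUM(b.year). SUM over an all-NULL group is NULL.
  1: ids {5, 13, 14, 18} → SUM(b.year)=7950
  2: ids {16} → SUM(b.year)=2008
  3: ids {6, 19} → SUM(b.year)=4013
  4: ids {12} → SUM(b.year)=1971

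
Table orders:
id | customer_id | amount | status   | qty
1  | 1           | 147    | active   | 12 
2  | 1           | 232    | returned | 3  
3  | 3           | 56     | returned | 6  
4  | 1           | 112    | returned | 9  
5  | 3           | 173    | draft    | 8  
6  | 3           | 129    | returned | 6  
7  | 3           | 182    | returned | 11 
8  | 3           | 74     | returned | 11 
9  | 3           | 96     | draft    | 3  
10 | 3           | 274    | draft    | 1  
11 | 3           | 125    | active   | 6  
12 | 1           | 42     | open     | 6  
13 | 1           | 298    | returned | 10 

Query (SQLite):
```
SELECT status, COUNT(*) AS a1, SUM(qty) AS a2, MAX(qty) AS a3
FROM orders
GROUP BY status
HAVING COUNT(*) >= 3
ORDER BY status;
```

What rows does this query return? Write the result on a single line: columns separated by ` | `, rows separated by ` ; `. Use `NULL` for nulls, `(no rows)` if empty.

draft | 3 | 12 | 8 ; returned | 7 | 56 | 11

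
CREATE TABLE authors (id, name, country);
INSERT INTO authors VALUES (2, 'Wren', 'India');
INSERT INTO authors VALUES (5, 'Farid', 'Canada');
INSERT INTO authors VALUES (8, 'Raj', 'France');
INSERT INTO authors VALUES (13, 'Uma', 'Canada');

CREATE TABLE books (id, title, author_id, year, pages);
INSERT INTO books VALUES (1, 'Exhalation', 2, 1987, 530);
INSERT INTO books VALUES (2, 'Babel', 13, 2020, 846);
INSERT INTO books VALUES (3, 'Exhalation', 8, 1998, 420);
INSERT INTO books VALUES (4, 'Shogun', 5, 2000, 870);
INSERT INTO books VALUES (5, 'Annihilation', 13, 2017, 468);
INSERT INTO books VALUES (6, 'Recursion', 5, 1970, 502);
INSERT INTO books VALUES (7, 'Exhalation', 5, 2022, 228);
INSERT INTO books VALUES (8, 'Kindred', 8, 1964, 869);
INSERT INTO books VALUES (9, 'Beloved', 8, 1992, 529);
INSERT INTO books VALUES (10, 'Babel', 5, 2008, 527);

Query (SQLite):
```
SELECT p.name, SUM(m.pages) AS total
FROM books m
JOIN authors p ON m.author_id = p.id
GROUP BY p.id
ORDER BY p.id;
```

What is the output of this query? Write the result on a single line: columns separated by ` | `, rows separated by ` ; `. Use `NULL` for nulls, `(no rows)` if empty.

Join each books row to its authors via author_id.
Group joined rows by authors.id; compute SUM(m.pages) per group.
  2: ids {1} → SUM(m.pages)=530
  5: ids {4, 6, 7, 10} → SUM(m.pages)=2127
  8: ids {3, 8, 9} → SUM(m.pages)=1818
  13: ids {2, 5} → SUM(m.pages)=1314

Wren | 530 ; Farid | 2127 ; Raj | 1818 ; Uma | 1314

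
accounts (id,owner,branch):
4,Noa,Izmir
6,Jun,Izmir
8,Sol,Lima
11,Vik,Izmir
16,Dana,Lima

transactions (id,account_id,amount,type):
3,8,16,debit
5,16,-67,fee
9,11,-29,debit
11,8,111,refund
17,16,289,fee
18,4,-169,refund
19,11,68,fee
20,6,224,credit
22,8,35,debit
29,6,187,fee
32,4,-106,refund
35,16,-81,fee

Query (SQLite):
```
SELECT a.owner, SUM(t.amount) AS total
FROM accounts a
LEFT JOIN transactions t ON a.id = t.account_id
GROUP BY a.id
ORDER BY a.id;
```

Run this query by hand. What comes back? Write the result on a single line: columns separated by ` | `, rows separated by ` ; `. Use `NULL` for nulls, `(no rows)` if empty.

LEFT JOIN keeps every accounts row; unmatched ones get NULL for transactions columns.
Group by accounts.id and compute SUM(t.amount). SUM over an all-NULL group is NULL.
  4: ids {18, 32} → SUM(t.amount)=-275
  6: ids {20, 29} → SUM(t.amount)=411
  8: ids {3, 11, 22} → SUM(t.amount)=162
  11: ids {9, 19} → SUM(t.amount)=39
  16: ids {5, 17, 35} → SUM(t.amount)=141

Noa | -275 ; Jun | 411 ; Sol | 162 ; Vik | 39 ; Dana | 141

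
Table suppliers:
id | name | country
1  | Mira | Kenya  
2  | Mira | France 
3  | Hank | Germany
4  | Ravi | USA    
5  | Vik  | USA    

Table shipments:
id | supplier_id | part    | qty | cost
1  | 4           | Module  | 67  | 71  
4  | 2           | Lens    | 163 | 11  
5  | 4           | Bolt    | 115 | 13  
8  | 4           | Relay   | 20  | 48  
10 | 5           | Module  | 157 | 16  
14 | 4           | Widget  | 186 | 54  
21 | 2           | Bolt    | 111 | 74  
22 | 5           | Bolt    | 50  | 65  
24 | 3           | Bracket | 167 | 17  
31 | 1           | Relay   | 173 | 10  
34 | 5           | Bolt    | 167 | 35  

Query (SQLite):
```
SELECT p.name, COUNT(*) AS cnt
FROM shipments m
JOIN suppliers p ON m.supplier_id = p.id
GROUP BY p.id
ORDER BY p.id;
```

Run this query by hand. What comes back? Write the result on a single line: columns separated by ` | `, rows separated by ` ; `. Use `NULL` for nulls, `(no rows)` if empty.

Mira | 1 ; Mira | 2 ; Hank | 1 ; Ravi | 4 ; Vik | 3

Join each shipments row to its suppliers via supplier_id.
Group joined rows by suppliers.id; compute COUNT(*) per group.
  1: ids {31} → COUNT(*)=1
  2: ids {4, 21} → COUNT(*)=2
  3: ids {24} → COUNT(*)=1
  4: ids {1, 5, 8, 14} → COUNT(*)=4
  5: ids {10, 22, 34} → COUNT(*)=3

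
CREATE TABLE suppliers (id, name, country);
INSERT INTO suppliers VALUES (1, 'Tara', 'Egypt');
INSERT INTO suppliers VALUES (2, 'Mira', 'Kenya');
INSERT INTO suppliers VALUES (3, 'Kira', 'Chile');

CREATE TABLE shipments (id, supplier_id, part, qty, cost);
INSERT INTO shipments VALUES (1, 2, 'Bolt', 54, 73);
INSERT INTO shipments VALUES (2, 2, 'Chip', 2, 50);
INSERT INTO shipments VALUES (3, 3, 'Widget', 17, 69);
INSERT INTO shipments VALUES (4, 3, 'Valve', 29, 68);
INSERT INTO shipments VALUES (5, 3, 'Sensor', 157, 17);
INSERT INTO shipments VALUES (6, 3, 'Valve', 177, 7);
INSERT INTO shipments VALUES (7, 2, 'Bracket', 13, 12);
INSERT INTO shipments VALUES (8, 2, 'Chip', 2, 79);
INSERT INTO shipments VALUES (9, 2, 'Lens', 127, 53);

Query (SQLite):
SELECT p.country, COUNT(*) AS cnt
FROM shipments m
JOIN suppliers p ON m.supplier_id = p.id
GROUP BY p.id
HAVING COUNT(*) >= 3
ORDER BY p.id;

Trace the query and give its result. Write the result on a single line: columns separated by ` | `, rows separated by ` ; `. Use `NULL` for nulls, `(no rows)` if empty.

Join each shipments row to its suppliers via supplier_id.
Group joined rows by suppliers.id; compute COUNT(*) per group.
HAVING: keep groups with count ≥ 3.
  2: ids {1, 2, 7, 8, 9} → COUNT(*)=5
  3: ids {3, 4, 5, 6} → COUNT(*)=4

Kenya | 5 ; Chile | 4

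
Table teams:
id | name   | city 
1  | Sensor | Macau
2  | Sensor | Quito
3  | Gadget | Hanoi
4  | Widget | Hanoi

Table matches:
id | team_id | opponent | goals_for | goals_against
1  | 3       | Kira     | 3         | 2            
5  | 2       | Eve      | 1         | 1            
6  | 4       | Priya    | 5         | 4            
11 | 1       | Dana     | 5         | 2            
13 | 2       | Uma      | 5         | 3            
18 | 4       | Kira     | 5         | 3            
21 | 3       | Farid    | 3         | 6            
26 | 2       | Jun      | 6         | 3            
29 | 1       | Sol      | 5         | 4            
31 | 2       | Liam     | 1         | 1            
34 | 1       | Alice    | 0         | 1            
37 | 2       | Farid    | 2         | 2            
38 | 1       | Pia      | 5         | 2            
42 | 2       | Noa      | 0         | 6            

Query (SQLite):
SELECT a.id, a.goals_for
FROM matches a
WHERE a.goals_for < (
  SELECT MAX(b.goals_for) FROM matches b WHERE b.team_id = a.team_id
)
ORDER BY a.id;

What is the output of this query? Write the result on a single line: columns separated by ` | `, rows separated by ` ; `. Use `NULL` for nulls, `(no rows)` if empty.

For each matches row a, compute MAX(goals_for) over rows sharing a.team_id.
Keep row a if a.goals_for < that per-group MAX.
  team_id=1: MAX(goals_for) = 5
  team_id=2: MAX(goals_for) = 6
  team_id=3: MAX(goals_for) = 3
  team_id=4: MAX(goals_for) = 5

5 | 1 ; 13 | 5 ; 31 | 1 ; 34 | 0 ; 37 | 2 ; 42 | 0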